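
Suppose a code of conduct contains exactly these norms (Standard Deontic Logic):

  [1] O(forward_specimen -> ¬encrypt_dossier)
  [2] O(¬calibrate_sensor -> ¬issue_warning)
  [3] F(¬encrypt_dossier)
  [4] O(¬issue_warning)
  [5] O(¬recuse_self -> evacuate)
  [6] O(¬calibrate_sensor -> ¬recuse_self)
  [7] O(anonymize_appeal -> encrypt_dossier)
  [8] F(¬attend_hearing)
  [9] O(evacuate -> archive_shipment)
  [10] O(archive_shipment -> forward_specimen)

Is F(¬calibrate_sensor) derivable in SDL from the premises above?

F(¬encrypt_dossier) at premise 3 means O(encrypt_dossier).
The contrapositive of premise 1 (O(forward_specimen -> ¬encrypt_dossier)) is O(encrypt_dossier -> ¬forward_specimen), and O(encrypt_dossier) is already established, so O(¬forward_specimen).
Premise 10 is O(archive_shipment -> forward_specimen); contrapositively O(¬forward_specimen -> ¬archive_shipment). Since O(¬forward_specimen) holds, K gives O(¬archive_shipment).
The contrapositive of premise 9 (O(evacuate -> archive_shipment)) is O(¬archive_shipment -> ¬evacuate), and O(¬archive_shipment) is already established, so O(¬evacuate).
The contrapositive of premise 5 (O(¬recuse_self -> evacuate)) is O(¬evacuate -> recuse_self), and O(¬evacuate) is already established, so O(recuse_self).
Premise 6, O(¬calibrate_sensor -> ¬recuse_self), contraposes to O(recuse_self -> calibrate_sensor); with O(recuse_self) we get O(calibrate_sensor).
Premises 2, 4, 7, 8 do not contribute to this derivation.
So O(calibrate_sensor) holds, i.e. F(¬calibrate_sensor). The claim follows.

Yes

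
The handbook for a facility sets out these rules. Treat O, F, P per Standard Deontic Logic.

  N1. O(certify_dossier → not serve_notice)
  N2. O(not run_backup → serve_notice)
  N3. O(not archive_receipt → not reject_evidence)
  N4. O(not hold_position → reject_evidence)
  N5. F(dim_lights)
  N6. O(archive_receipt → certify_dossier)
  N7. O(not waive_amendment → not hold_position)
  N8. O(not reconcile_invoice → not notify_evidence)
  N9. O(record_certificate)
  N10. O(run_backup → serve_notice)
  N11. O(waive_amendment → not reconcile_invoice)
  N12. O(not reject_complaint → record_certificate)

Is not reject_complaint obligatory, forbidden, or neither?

Neither

Premise 12 is O(not reject_complaint → record_certificate); even if O(record_certificate) held, inferring O(not reject_complaint) would be affirming the consequent — invalid.
No premise or chain of K-axiom applications forces O(not reject_complaint), and none forces O(reject_complaint). So not reject_complaint is neither obligatory nor forbidden under these norms.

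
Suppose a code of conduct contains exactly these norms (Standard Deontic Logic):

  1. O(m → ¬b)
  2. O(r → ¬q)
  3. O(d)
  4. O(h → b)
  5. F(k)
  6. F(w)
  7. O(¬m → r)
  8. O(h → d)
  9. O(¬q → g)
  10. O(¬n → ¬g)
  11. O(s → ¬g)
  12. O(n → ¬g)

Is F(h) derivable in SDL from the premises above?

Yes

Premises 12 and 10 cover both cases: O(n → ¬g) and O(¬n → ¬g). Since n ∨ ¬n is a tautology, O(¬g) follows.
Premise 9, O(¬q → g), contraposes to O(¬g → q); with O(¬g) we get O(q).
Premise 2 is O(r → ¬q); contrapositively O(q → ¬r). Since O(q) holds, K gives O(¬r).
Premise 7, O(¬m → r), contraposes to O(¬r → m); with O(¬r) we get O(m).
Premise 1 is O(m → ¬b); since O(m), deontic closure gives O(¬b).
Premise 4 is O(h → b); contrapositively O(¬b → ¬h). Since O(¬b) holds, K gives O(¬h).
Premises 3, 5, 6, 8, 11 do not contribute to this derivation.
So O(¬h) holds, i.e. F(h). The claim follows.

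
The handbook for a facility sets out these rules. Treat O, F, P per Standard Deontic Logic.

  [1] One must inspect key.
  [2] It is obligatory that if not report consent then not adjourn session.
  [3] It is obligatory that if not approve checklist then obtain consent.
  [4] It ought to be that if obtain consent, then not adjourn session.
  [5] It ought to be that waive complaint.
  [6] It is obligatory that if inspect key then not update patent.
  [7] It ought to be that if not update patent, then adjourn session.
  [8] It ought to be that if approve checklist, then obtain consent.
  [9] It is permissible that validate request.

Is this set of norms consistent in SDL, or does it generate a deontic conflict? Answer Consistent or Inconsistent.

Inconsistent

Premises 8 and 3 are O(approve_checklist → obtain_consent) and O(¬approve_checklist → obtain_consent); every ideal world satisfies approve_checklist or ¬approve_checklist, so in either case obtain_consent holds — hence O(obtain_consent).
Applying K to premise 4 (O(obtain_consent → ¬adjourn_session)) and O(obtain_consent) yields O(¬adjourn_session).
Premise 7 is O(¬update_patent → adjourn_session); contrapositively O(¬adjourn_session → update_patent). Since O(¬adjourn_session) holds, K gives O(update_patent).
Premise 6, O(inspect_key → ¬update_patent), contraposes to O(update_patent → ¬inspect_key); with O(update_patent) we get O(¬inspect_key).
Yet premise 1 states O(inspect_key).
We now have both O(¬inspect_key) and O(inspect_key) — inspect_key is simultaneously obligatory and forbidden, violating the D-axiom.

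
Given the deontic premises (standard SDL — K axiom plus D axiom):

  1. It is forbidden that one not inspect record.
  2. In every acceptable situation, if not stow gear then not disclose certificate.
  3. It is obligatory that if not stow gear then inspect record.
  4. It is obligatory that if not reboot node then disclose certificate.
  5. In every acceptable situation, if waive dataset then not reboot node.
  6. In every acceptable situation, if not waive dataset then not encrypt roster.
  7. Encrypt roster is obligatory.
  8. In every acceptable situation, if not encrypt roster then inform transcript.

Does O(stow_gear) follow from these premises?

Premise 7 gives O(encrypt_roster).
Premise 6 is O(¬waive_dataset → ¬encrypt_roster); contrapositively O(encrypt_roster → waive_dataset). Since O(encrypt_roster) holds, K gives O(waive_dataset).
From O(waive_dataset) and premise 5, O(waive_dataset → ¬reboot_node), we obtain O(¬reboot_node).
With premise 4, O(¬reboot_node → disclose_certificate), the K-axiom yields O(disclose_certificate).
The contrapositive of premise 2 (O(¬stow_gear → ¬disclose_certificate)) is O(disclose_certificate → stow_gear), and O(disclose_certificate) is already established, so O(stow_gear).
Premises 1, 3, 8 do not contribute to this derivation.
So O(stow_gear) follows.

Yes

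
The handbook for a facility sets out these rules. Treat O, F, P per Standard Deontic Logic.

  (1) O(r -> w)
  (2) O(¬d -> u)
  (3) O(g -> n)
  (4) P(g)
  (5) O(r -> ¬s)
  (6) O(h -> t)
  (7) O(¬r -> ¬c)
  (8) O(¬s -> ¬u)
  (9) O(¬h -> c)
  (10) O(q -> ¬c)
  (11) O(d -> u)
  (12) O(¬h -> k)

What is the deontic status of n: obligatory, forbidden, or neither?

Neither

Premise 3 is O(g -> n), but O(g) is not derivable from the premises (the permission P(g) asserts only ¬O(¬g), not O(g)), so it does not yield O(n).
No premise or chain of K-axiom applications forces O(n), and none forces O(¬n). So n is neither obligatory nor forbidden under these norms.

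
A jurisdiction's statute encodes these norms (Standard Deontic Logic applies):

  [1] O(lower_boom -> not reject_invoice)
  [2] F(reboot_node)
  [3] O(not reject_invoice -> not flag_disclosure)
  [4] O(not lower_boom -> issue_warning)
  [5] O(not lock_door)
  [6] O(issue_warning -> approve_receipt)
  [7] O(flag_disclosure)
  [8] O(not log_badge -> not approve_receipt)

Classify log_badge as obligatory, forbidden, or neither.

From premise 7 we have O(flag_disclosure).
Premise 3, O(not reject_invoice -> not flag_disclosure), contraposes to O(flag_disclosure -> reject_invoice); with O(flag_disclosure) we get O(reject_invoice).
Premise 1, O(lower_boom -> not reject_invoice), contraposes to O(reject_invoice -> not lower_boom); with O(reject_invoice) we get O(not lower_boom).
Applying K to premise 4 (O(not lower_boom -> issue_warning)) and O(not lower_boom) yields O(issue_warning).
With premise 6, O(issue_warning -> approve_receipt), the K-axiom yields O(approve_receipt).
The contrapositive of premise 8 (O(not log_badge -> not approve_receipt)) is O(approve_receipt -> log_badge), and O(approve_receipt) is already established, so O(log_badge).
Premises 2, 5 do not contribute to this derivation.
Hence log_badge is obligatory.

Obligatory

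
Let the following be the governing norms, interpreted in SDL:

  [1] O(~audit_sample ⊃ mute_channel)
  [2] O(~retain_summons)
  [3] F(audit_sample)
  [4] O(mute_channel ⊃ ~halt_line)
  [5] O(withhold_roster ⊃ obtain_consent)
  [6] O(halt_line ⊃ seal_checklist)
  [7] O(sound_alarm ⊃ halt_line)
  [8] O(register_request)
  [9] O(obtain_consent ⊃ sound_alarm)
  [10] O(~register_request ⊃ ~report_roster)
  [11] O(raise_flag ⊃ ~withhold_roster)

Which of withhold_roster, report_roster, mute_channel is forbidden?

F(audit_sample) at premise 3 means O(~audit_sample).
Applying K to premise 1 (O(~audit_sample ⊃ mute_channel)) and O(~audit_sample) yields O(mute_channel).
Premise 4 is O(mute_channel ⊃ ~halt_line); since O(mute_channel), deontic closure gives O(~halt_line).
Premise 7, O(sound_alarm ⊃ halt_line), contraposes to O(~halt_line ⊃ ~sound_alarm); with O(~halt_line) we get O(~sound_alarm).
Premise 9, O(obtain_consent ⊃ sound_alarm), contraposes to O(~sound_alarm ⊃ ~obtain_consent); with O(~sound_alarm) we get O(~obtain_consent).
Premise 5, O(withhold_roster ⊃ obtain_consent), contraposes to O(~obtain_consent ⊃ ~withhold_roster); with O(~obtain_consent) we get O(~withhold_roster).
So O(~withhold_roster) holds, i.e. withhold_roster is forbidden. None of the other listed options is forbidden under the premises.

withhold_roster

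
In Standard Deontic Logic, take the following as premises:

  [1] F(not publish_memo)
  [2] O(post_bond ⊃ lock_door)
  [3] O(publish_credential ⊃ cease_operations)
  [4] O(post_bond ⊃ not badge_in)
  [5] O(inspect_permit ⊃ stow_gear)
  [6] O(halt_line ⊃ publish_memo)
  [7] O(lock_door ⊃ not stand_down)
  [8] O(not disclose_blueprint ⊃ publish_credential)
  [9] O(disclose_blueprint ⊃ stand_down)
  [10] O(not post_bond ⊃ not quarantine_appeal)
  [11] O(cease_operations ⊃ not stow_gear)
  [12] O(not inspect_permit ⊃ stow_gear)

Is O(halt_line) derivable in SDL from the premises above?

No

Premise 6 is O(halt_line ⊃ publish_memo); even if O(publish_memo) held, inferring O(halt_line) would be affirming the consequent — invalid.
No other premise forces O(halt_line). An ideal world satisfying every premise can still have halt_line false, so O(halt_line) is not derivable.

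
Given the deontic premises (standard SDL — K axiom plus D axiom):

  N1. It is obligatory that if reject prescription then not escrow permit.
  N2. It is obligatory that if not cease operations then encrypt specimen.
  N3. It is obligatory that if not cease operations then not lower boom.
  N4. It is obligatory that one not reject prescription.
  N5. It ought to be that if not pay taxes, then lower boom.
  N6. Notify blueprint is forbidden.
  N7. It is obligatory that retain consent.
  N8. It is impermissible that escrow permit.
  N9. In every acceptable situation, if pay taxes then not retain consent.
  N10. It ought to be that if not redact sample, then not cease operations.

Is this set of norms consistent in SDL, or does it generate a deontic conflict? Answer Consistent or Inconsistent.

Premise 1 is O(reject_prescription → ¬escrow_permit); even if O(¬escrow_permit) held, inferring O(reject_prescription) would be affirming the consequent — invalid.
So O(reject_prescription) is not derivable, and the apparent clash with O(¬reject_prescription) does not arise.
A world satisfying every obligation exists (e.g. cease_operations=true, encrypt_specimen=false, escrow_permit=false, lower_boom=true, notify_blueprint=false, pay_taxes=false, redact_sample=true, reject_prescription=false, retain_consent=true); no atom is both obligatory and forbidden, so the set is consistent.

Consistent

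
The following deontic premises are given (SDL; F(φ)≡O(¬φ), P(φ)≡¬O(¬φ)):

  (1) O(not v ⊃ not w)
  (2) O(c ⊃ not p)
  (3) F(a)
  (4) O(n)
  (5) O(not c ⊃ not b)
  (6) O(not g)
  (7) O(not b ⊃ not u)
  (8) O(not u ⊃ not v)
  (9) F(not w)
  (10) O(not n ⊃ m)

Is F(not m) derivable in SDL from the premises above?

No

Premise 10 is O(not n ⊃ m), but O(not n) is not derivable from the premises, so it does not yield O(m).
No other premise forces O(m). An ideal world satisfying every premise can still have not m true, so F(not m) is not derivable.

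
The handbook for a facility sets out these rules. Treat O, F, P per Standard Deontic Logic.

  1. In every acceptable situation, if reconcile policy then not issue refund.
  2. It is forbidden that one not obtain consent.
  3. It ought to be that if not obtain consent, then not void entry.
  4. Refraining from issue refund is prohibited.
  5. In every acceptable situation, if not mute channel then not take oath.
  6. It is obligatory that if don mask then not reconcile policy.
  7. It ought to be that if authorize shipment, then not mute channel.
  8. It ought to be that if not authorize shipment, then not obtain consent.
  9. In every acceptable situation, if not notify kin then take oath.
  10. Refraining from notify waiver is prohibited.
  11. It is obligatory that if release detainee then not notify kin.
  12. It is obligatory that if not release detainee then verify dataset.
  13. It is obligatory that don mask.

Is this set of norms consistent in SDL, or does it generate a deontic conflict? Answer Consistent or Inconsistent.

Premise 1 is O(reconcile_policy → ¬issue_refund), but O(reconcile_policy) is not derivable from the premises, so it does not yield O(¬issue_refund).
So O(¬issue_refund) is not derivable, and the apparent clash with O(issue_refund) does not arise.
A world satisfying every obligation exists (e.g. authorize_shipment=true, don_mask=true, issue_refund=true, mute_channel=false, notify_kin=true, notify_waiver=true, obtain_consent=true, reconcile_policy=false, release_detainee=false, take_oath=false, verify_dataset=true, void_entry=false); no atom is both obligatory and forbidden, so the set is consistent.

Consistent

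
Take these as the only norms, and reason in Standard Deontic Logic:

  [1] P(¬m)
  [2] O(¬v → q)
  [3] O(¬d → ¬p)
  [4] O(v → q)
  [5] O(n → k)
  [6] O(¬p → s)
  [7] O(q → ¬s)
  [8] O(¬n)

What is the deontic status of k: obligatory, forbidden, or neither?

Premise 5 is O(n → k), but O(n) is not derivable from the premises, so it does not yield O(k).
No premise or chain of K-axiom applications forces O(k), and none forces O(¬k). So k is neither obligatory nor forbidden under these norms.

Neither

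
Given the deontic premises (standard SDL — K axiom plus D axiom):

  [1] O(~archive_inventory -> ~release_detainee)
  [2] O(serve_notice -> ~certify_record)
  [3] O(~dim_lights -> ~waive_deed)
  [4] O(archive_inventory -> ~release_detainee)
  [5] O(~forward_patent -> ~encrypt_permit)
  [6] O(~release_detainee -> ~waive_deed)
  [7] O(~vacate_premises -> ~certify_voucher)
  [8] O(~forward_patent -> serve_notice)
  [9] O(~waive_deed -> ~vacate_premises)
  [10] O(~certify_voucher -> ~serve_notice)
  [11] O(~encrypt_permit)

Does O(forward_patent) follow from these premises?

By case analysis on archive_inventory: premise 4 gives O(archive_inventory -> ~release_detainee) and premise 1 gives O(~archive_inventory -> ~release_detainee), so O(~release_detainee) either way.
Premise 6 is O(~release_detainee -> ~waive_deed); since O(~release_detainee), deontic closure gives O(~waive_deed).
From O(~waive_deed) and premise 9, O(~waive_deed -> ~vacate_premises), we obtain O(~vacate_premises).
Applying K to premise 7 (O(~vacate_premises -> ~certify_voucher)) and O(~vacate_premises) yields O(~certify_voucher).
From O(~certify_voucher) and premise 10, O(~certify_voucher -> ~serve_notice), we obtain O(~serve_notice).
Premise 8, O(~forward_patent -> serve_notice), contraposes to O(~serve_notice -> forward_patent); with O(~serve_notice) we get O(forward_patent).
Premises 2, 3, 5, 11 do not contribute to this derivation.
So O(forward_patent) follows.

Yes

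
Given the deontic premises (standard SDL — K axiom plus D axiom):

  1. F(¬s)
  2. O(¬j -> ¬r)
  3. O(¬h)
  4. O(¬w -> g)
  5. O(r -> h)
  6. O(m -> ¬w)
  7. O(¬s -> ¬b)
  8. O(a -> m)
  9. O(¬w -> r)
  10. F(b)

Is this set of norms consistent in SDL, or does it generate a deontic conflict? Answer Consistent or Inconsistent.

Consistent

Premise 7 is O(¬s -> ¬b); even if O(¬b) held, inferring O(¬s) would be affirming the consequent — invalid.
So O(¬s) is not derivable, and the apparent clash with O(s) does not arise.
A world satisfying every obligation exists (e.g. a=false, b=false, g=false, h=false, j=false, m=false, r=false, s=true, w=true); no atom is both obligatory and forbidden, so the set is consistent.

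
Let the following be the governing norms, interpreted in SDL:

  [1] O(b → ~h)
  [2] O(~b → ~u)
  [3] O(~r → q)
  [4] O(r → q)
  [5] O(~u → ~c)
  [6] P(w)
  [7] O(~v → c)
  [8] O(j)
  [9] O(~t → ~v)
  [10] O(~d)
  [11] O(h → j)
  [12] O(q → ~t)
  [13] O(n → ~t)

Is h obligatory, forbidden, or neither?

Premises 4 and 3 cover both cases: O(r → q) and O(~r → q). Since r ∨ ~r is a tautology, O(q) follows.
Premise 12 is O(q → ~t); since O(q), deontic closure gives O(~t).
From O(~t) and premise 9, O(~t → ~v), we obtain O(~v).
Applying K to premise 7 (O(~v → c)) and O(~v) yields O(c).
The contrapositive of premise 5 (O(~u → ~c)) is O(c → u), and O(c) is already established, so O(u).
Premise 2, O(~b → ~u), contraposes to O(u → b); with O(u) we get O(b).
Premise 1 is O(b → ~h); since O(b), deontic closure gives O(~h).
Premises 6, 8, 10, 11, 13 do not contribute to this derivation.
Thus O(~h), which is F(h): h is forbidden.

Forbidden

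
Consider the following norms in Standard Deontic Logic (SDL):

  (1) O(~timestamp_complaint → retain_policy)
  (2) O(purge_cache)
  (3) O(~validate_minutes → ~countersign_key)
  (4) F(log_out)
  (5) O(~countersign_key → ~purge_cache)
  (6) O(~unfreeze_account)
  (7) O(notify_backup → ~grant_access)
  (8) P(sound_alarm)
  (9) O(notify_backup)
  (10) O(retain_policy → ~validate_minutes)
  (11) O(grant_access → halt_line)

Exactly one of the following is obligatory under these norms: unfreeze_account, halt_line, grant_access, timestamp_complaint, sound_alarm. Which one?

From premise 2 we have O(purge_cache).
The contrapositive of premise 5 (O(~countersign_key → ~purge_cache)) is O(purge_cache → countersign_key), and O(purge_cache) is already established, so O(countersign_key).
The contrapositive of premise 3 (O(~validate_minutes → ~countersign_key)) is O(countersign_key → validate_minutes), and O(countersign_key) is already established, so O(validate_minutes).
The contrapositive of premise 10 (O(retain_policy → ~validate_minutes)) is O(validate_minutes → ~retain_policy), and O(validate_minutes) is already established, so O(~retain_policy).
Premise 1, O(~timestamp_complaint → retain_policy), contraposes to O(~retain_policy → timestamp_complaint); with O(~retain_policy) we get O(timestamp_complaint).
So O(timestamp_complaint) holds — timestamp_complaint is obligatory. None of the other listed options is made obligatory by any chain of premises.

timestamp_complaint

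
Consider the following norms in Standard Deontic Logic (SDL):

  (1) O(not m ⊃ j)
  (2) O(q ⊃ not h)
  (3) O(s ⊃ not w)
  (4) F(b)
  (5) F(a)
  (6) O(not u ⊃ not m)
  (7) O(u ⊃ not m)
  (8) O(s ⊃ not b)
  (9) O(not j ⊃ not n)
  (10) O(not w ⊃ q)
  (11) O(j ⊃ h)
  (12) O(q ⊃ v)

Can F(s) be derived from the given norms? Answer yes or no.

Yes

Premises 7 and 6 cover both cases: O(u ⊃ not m) and O(not u ⊃ not m). Since u ∨ not u is a tautology, O(not m) follows.
Premise 1 is O(not m ⊃ j); since O(not m), deontic closure gives O(j).
From O(j) and premise 11, O(j ⊃ h), we obtain O(h).
Premise 2 is O(q ⊃ not h); contrapositively O(h ⊃ not q). Since O(h) holds, K gives O(not q).
Premise 10 is O(not w ⊃ q); contrapositively O(not q ⊃ w). Since O(not q) holds, K gives O(w).
Premise 3 is O(s ⊃ not w); contrapositively O(w ⊃ not s). Since O(w) holds, K gives O(not s).
Premises 4, 5, 8, 9, 12 do not contribute to this derivation.
So O(not s) holds, i.e. F(s). The claim follows.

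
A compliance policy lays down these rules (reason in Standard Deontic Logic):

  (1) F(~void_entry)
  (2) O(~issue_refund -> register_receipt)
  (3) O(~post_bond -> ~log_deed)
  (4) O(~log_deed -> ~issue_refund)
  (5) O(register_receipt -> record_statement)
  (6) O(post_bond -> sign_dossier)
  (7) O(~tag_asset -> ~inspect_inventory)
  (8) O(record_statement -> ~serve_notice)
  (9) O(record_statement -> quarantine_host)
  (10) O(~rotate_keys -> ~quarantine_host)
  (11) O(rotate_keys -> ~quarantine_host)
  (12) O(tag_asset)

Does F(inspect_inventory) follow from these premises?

Premise 7 is O(~tag_asset -> ~inspect_inventory), but O(~tag_asset) is not derivable from the premises, so it does not yield O(~inspect_inventory).
No other premise forces O(~inspect_inventory). An ideal world satisfying every premise can still have inspect_inventory true, so F(inspect_inventory) is not derivable.

No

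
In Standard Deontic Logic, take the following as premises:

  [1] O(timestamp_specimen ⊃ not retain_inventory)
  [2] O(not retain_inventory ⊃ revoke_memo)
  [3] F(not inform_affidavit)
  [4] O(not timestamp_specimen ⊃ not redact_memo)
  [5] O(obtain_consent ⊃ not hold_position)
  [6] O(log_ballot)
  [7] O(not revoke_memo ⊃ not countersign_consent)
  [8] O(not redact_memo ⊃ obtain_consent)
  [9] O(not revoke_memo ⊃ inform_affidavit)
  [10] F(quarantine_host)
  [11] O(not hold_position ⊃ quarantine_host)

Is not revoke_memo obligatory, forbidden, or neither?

Premise 10 is F(quarantine_host), i.e. O(not quarantine_host).
Premise 11, O(not hold_position ⊃ quarantine_host), contraposes to O(not quarantine_host ⊃ hold_position); with O(not quarantine_host) we get O(hold_position).
The contrapositive of premise 5 (O(obtain_consent ⊃ not hold_position)) is O(hold_position ⊃ not obtain_consent), and O(hold_position) is already established, so O(not obtain_consent).
Premise 8, O(not redact_memo ⊃ obtain_consent), contraposes to O(not obtain_consent ⊃ redact_memo); with O(not obtain_consent) we get O(redact_memo).
Premise 4, O(not timestamp_specimen ⊃ not redact_memo), contraposes to O(redact_memo ⊃ timestamp_specimen); with O(redact_memo) we get O(timestamp_specimen).
From O(timestamp_specimen) and premise 1, O(timestamp_specimen ⊃ not retain_inventory), we obtain O(not retain_inventory).
With premise 2, O(not retain_inventory ⊃ revoke_memo), the K-axiom yields O(revoke_memo).
Premises 3, 6, 7, 9 do not contribute to this derivation.
Thus O(revoke_memo), which is F(not revoke_memo): not revoke_memo is forbidden.

Forbidden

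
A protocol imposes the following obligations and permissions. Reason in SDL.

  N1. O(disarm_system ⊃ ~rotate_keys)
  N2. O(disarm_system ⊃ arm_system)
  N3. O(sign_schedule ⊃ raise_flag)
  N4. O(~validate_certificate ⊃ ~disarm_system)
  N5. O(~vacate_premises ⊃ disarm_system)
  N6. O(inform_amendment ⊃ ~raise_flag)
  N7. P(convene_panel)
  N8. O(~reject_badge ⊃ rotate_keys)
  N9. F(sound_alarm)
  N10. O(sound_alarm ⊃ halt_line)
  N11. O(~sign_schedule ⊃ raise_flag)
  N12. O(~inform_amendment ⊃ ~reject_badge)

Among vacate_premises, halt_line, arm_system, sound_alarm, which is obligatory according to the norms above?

vacate_premises

Premises 11 and 3 are O(~sign_schedule ⊃ raise_flag) and O(sign_schedule ⊃ raise_flag); every ideal world satisfies ~sign_schedule or sign_schedule, so in either case raise_flag holds — hence O(raise_flag).
Premise 6, O(inform_amendment ⊃ ~raise_flag), contraposes to O(raise_flag ⊃ ~inform_amendment); with O(raise_flag) we get O(~inform_amendment).
With premise 12, O(~inform_amendment ⊃ ~reject_badge), the K-axiom yields O(~reject_badge).
Applying K to premise 8 (O(~reject_badge ⊃ rotate_keys)) and O(~reject_badge) yields O(rotate_keys).
Premise 1 is O(disarm_system ⊃ ~rotate_keys); contrapositively O(rotate_keys ⊃ ~disarm_system). Since O(rotate_keys) holds, K gives O(~disarm_system).
Premise 5, O(~vacate_premises ⊃ disarm_system), contraposes to O(~disarm_system ⊃ vacate_premises); with O(~disarm_system) we get O(vacate_premises).
So O(vacate_premises) holds — vacate_premises is obligatory. None of the other listed options is made obligatory by any chain of premises.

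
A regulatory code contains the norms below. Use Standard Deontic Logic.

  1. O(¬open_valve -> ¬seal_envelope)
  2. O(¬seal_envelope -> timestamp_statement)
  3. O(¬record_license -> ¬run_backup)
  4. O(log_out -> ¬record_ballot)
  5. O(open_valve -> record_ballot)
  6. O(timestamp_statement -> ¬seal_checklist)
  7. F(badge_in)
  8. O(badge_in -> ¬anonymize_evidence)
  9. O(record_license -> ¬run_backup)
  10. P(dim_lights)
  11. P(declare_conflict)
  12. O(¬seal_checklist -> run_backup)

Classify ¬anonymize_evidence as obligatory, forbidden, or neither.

Premise 8 is O(badge_in -> ¬anonymize_evidence), but O(badge_in) is not derivable from the premises, so it does not yield O(¬anonymize_evidence).
No premise or chain of K-axiom applications forces O(¬anonymize_evidence), and none forces O(anonymize_evidence). So ¬anonymize_evidence is neither obligatory nor forbidden under these norms.

Neither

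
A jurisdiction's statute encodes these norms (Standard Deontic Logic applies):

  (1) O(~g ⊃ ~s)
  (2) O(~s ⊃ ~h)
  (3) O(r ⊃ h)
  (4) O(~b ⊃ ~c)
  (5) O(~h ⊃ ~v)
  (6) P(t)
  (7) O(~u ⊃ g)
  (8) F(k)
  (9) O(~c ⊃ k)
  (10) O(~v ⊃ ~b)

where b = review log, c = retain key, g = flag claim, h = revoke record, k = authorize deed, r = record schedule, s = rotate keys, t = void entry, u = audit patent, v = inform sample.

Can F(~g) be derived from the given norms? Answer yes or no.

Yes

Premise 8, F(k), is equivalent to O(~k).
Premise 9, O(~c ⊃ k), contraposes to O(~k ⊃ c); with O(~k) we get O(c).
The contrapositive of premise 4 (O(~b ⊃ ~c)) is O(c ⊃ b), and O(c) is already established, so O(b).
Premise 10, O(~v ⊃ ~b), contraposes to O(b ⊃ v); with O(b) we get O(v).
Premise 5 is O(~h ⊃ ~v); contrapositively O(v ⊃ h). Since O(v) holds, K gives O(h).
The contrapositive of premise 2 (O(~s ⊃ ~h)) is O(h ⊃ s), and O(h) is already established, so O(s).
Premise 1, O(~g ⊃ ~s), contraposes to O(s ⊃ g); with O(s) we get O(g).
Premises 3, 6, 7 do not contribute to this derivation.
So O(g) holds, i.e. F(~g). The claim follows.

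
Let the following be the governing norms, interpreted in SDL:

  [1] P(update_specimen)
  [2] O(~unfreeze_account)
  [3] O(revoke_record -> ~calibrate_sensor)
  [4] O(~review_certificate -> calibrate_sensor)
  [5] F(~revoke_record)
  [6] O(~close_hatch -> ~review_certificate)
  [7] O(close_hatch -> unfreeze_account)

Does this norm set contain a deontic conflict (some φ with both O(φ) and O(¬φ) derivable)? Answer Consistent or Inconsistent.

Premise 5, F(~revoke_record), is equivalent to O(revoke_record).
Applying K to premise 3 (O(revoke_record -> ~calibrate_sensor)) and O(revoke_record) yields O(~calibrate_sensor).
Premise 4 is O(~review_certificate -> calibrate_sensor); contrapositively O(~calibrate_sensor -> review_certificate). Since O(~calibrate_sensor) holds, K gives O(review_certificate).
Premise 6 is O(~close_hatch -> ~review_certificate); contrapositively O(review_certificate -> close_hatch). Since O(review_certificate) holds, K gives O(close_hatch).
Applying K to premise 7 (O(close_hatch -> unfreeze_account)) and O(close_hatch) yields O(unfreeze_account).
Yet premise 2 states O(~unfreeze_account).
We now have both O(unfreeze_account) and O(~unfreeze_account) — unfreeze_account is simultaneously obligatory and forbidden, violating the D-axiom.

Inconsistent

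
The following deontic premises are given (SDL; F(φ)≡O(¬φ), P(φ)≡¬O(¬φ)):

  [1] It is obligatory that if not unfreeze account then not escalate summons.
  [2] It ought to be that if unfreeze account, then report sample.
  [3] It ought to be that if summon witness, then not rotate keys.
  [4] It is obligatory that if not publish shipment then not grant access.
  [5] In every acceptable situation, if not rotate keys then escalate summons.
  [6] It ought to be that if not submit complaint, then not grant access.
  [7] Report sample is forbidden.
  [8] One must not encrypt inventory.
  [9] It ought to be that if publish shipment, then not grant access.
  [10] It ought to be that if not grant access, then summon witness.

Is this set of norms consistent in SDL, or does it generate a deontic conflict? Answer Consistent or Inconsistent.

Inconsistent

Premises 4 and 9 are O(¬publish_shipment → ¬grant_access) and O(publish_shipment → ¬grant_access); every ideal world satisfies ¬publish_shipment or publish_shipment, so in either case ¬grant_access holds — hence O(¬grant_access).
From O(¬grant_access) and premise 10, O(¬grant_access → summon_witness), we obtain O(summon_witness).
Premise 3 is O(summon_witness → ¬rotate_keys); since O(summon_witness), deontic closure gives O(¬rotate_keys).
Premise 5 is O(¬rotate_keys → escalate_summons); since O(¬rotate_keys), deontic closure gives O(escalate_summons).
Premise 1, O(¬unfreeze_account → ¬escalate_summons), contraposes to O(escalate_summons → unfreeze_account); with O(escalate_summons) we get O(unfreeze_account).
Premise 2 is O(unfreeze_account → report_sample); since O(unfreeze_account), deontic closure gives O(report_sample).
But premise 7, F(report_sample), means O(¬report_sample).
We now have both O(report_sample) and O(¬report_sample) — report_sample is simultaneously obligatory and forbidden, violating the D-axiom.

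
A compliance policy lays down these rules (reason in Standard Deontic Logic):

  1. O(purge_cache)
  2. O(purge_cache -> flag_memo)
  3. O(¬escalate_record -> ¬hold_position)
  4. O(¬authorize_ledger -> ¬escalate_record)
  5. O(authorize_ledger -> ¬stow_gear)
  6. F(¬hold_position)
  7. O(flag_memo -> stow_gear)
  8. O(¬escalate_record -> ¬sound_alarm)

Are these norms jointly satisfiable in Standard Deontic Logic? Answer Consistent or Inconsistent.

Premise 6 is F(¬hold_position), i.e. O(hold_position).
Premise 3, O(¬escalate_record -> ¬hold_position), contraposes to O(hold_position -> escalate_record); with O(hold_position) we get O(escalate_record).
Premise 4, O(¬authorize_ledger -> ¬escalate_record), contraposes to O(escalate_record -> authorize_ledger); with O(escalate_record) we get O(authorize_ledger).
Premise 5 is O(authorize_ledger -> ¬stow_gear); since O(authorize_ledger), deontic closure gives O(¬stow_gear).
Premise 7 is O(flag_memo -> stow_gear); contrapositively O(¬stow_gear -> ¬flag_memo). Since O(¬stow_gear) holds, K gives O(¬flag_memo).
Premise 2, O(purge_cache -> flag_memo), contraposes to O(¬flag_memo -> ¬purge_cache); with O(¬flag_memo) we get O(¬purge_cache).
Yet premise 1 states O(purge_cache).
We now have both O(¬purge_cache) and O(purge_cache) — purge_cache is simultaneously obligatory and forbidden, violating the D-axiom.

Inconsistent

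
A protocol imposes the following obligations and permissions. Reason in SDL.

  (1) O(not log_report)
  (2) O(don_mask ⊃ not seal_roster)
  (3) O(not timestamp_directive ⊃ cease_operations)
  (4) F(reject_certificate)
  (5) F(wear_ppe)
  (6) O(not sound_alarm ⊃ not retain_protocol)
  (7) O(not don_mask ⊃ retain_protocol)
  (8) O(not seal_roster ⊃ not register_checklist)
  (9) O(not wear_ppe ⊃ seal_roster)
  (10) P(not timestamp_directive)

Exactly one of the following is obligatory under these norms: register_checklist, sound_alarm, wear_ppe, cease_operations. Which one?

sound_alarm

Premise 5 is F(wear_ppe), i.e. O(not wear_ppe).
From O(not wear_ppe) and premise 9, O(not wear_ppe ⊃ seal_roster), we obtain O(seal_roster).
Premise 2, O(don_mask ⊃ not seal_roster), contraposes to O(seal_roster ⊃ not don_mask); with O(seal_roster) we get O(not don_mask).
With premise 7, O(not don_mask ⊃ retain_protocol), the K-axiom yields O(retain_protocol).
The contrapositive of premise 6 (O(not sound_alarm ⊃ not retain_protocol)) is O(retain_protocol ⊃ sound_alarm), and O(retain_protocol) is already established, so O(sound_alarm).
So O(sound_alarm) holds — sound_alarm is obligatory. None of the other listed options is made obligatory by any chain of premises.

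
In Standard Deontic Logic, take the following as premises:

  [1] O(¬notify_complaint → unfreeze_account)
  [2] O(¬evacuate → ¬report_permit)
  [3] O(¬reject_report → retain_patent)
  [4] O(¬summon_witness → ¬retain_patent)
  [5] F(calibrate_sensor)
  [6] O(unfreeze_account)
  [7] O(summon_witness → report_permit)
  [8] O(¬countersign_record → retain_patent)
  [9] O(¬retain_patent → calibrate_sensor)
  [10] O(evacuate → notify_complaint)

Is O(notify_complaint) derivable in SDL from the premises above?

Premise 5, F(calibrate_sensor), is equivalent to O(¬calibrate_sensor).
The contrapositive of premise 9 (O(¬retain_patent → calibrate_sensor)) is O(¬calibrate_sensor → retain_patent), and O(¬calibrate_sensor) is already established, so O(retain_patent).
The contrapositive of premise 4 (O(¬summon_witness → ¬retain_patent)) is O(retain_patent → summon_witness), and O(retain_patent) is already established, so O(summon_witness).
With premise 7, O(summon_witness → report_permit), the K-axiom yields O(report_permit).
Premise 2, O(¬evacuate → ¬report_permit), contraposes to O(report_permit → evacuate); with O(report_permit) we get O(evacuate).
Premise 10 is O(evacuate → notify_complaint); since O(evacuate), deontic closure gives O(notify_complaint).
Premises 1, 3, 6, 8 do not contribute to this derivation.
So O(notify_complaint) follows.

Yes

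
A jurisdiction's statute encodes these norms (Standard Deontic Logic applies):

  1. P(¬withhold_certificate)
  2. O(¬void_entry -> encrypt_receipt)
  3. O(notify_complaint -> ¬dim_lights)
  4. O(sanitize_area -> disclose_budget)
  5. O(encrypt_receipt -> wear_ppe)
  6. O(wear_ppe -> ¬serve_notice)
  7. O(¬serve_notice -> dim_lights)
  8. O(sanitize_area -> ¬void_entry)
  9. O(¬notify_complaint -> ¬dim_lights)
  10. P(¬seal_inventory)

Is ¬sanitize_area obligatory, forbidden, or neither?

Obligatory

Premises 3 and 9 cover both cases: O(notify_complaint -> ¬dim_lights) and O(¬notify_complaint -> ¬dim_lights). Since notify_complaint ∨ ¬notify_complaint is a tautology, O(¬dim_lights) follows.
The contrapositive of premise 7 (O(¬serve_notice -> dim_lights)) is O(¬dim_lights -> serve_notice), and O(¬dim_lights) is already established, so O(serve_notice).
Premise 6, O(wear_ppe -> ¬serve_notice), contraposes to O(serve_notice -> ¬wear_ppe); with O(serve_notice) we get O(¬wear_ppe).
The contrapositive of premise 5 (O(encrypt_receipt -> wear_ppe)) is O(¬wear_ppe -> ¬encrypt_receipt), and O(¬wear_ppe) is already established, so O(¬encrypt_receipt).
Premise 2, O(¬void_entry -> encrypt_receipt), contraposes to O(¬encrypt_receipt -> void_entry); with O(¬encrypt_receipt) we get O(void_entry).
Premise 8, O(sanitize_area -> ¬void_entry), contraposes to O(void_entry -> ¬sanitize_area); with O(void_entry) we get O(¬sanitize_area).
Premises 1, 4, 10 do not contribute to this derivation.
Hence ¬sanitize_area is obligatory.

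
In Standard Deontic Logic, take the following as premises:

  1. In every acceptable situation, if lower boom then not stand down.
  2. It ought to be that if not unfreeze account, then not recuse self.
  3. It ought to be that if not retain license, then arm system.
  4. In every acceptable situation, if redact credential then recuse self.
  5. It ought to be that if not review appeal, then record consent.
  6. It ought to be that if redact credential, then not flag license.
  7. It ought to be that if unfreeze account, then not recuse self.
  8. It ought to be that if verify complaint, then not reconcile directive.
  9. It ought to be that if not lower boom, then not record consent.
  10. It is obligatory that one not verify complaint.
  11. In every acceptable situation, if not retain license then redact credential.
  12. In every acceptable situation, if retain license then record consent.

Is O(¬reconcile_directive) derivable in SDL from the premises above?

Premise 8 is O(verify_complaint → ¬reconcile_directive), but O(verify_complaint) is not derivable from the premises, so it does not yield O(¬reconcile_directive).
No other premise forces O(¬reconcile_directive). An ideal world satisfying every premise can still have ¬reconcile_directive false, so O(¬reconcile_directive) is not derivable.

No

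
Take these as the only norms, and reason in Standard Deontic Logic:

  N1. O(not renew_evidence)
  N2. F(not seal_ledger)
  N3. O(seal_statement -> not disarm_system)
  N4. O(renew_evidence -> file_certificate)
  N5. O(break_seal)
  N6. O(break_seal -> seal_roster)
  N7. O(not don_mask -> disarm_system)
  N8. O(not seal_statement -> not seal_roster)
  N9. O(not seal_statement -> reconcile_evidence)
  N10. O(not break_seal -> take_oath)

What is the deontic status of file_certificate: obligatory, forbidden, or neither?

Premise 4 is O(renew_evidence -> file_certificate), but O(renew_evidence) is not derivable from the premises, so it does not yield O(file_certificate).
No premise or chain of K-axiom applications forces O(file_certificate), and none forces O(not file_certificate). So file_certificate is neither obligatory nor forbidden under these norms.

Neither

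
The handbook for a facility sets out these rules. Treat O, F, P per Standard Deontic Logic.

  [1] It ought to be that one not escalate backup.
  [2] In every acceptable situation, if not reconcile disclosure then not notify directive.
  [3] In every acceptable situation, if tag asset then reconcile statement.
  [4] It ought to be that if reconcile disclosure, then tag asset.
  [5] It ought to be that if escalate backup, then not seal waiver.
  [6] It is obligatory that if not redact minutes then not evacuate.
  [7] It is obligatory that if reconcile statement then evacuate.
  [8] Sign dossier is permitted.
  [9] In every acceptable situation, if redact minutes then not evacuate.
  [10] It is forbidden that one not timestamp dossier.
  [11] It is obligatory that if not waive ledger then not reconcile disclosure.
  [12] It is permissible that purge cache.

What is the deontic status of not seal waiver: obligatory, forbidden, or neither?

Premise 5 is O(escalate_backup → ¬seal_waiver), but O(escalate_backup) is not derivable from the premises, so it does not yield O(¬seal_waiver).
No premise or chain of K-axiom applications forces O(¬seal_waiver), and none forces O(seal_waiver). So ¬seal_waiver is neither obligatory nor forbidden under these norms.

Neither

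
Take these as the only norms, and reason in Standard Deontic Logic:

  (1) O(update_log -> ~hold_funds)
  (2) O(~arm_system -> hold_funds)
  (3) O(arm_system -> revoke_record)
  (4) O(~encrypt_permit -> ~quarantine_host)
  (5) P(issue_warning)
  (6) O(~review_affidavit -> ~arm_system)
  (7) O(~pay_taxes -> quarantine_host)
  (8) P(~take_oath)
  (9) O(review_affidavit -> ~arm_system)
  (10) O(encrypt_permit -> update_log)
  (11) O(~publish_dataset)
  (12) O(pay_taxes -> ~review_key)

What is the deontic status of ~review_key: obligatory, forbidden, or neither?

Obligatory

Premises 6 and 9 are O(~review_affidavit -> ~arm_system) and O(review_affidavit -> ~arm_system); every ideal world satisfies ~review_affidavit or review_affidavit, so in either case ~arm_system holds — hence O(~arm_system).
Applying K to premise 2 (O(~arm_system -> hold_funds)) and O(~arm_system) yields O(hold_funds).
Premise 1 is O(update_log -> ~hold_funds); contrapositively O(hold_funds -> ~update_log). Since O(hold_funds) holds, K gives O(~update_log).
Premise 10 is O(encrypt_permit -> update_log); contrapositively O(~update_log -> ~encrypt_permit). Since O(~update_log) holds, K gives O(~encrypt_permit).
With premise 4, O(~encrypt_permit -> ~quarantine_host), the K-axiom yields O(~quarantine_host).
Premise 7, O(~pay_taxes -> quarantine_host), contraposes to O(~quarantine_host -> pay_taxes); with O(~quarantine_host) we get O(pay_taxes).
Premise 12 is O(pay_taxes -> ~review_key); since O(pay_taxes), deontic closure gives O(~review_key).
Premises 3, 5, 8, 11 do not contribute to this derivation.
Hence ~review_key is obligatory.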